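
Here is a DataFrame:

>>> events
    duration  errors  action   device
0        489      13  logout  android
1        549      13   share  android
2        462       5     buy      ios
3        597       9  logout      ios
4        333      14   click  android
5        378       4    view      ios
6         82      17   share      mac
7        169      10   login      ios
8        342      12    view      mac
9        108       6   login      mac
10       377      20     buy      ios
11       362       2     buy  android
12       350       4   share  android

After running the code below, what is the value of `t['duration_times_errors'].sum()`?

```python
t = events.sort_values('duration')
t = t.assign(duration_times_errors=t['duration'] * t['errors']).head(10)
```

sort by duration:
    duration  errors  action   device
6         82      17   share      mac
9        108       6   login      mac
7        169      10   login      ios
4        333      14   click  android
8        342      12    view      mac
12       350       4   share  android
11       362       2     buy  android
10       377      20     buy      ios
5        378       4    view      ios
2        462       5     buy      ios
0        489      13  logout  android
1        549      13   share  android
3        597       9  logout      ios
add column duration_times_errors = t['duration'] * t['errors']:
    duration  errors  action   device  duration_times_errors
6         82      17   share      mac                   1394
9        108       6   login      mac                    648
7        169      10   login      ios                   1690
4        333      14   click  android                   4662
8        342      12    view      mac                   4104
12       350       4   share  android                   1400
11       362       2     buy  android                    724
10       377      20     buy      ios                   7540
5        378       4    view      ios                   1512
2        462       5     buy      ios                   2310
0        489      13  logout  android                   6357
1        549      13   share  android                   7137
3        597       9  logout      ios                   5373
take first 10 rows:
    duration  errors action   device  duration_times_errors
6         82      17  share      mac                   1394
9        108       6  login      mac                    648
7        169      10  login      ios                   1690
4        333      14  click  android                   4662
8        342      12   view      mac                   4104
12       350       4  share  android                   1400
11       362       2    buy  android                    724
10       377      20    buy      ios                   7540
5        378       4   view      ios                   1512
2        462       5    buy      ios                   2310
Then the sum of column 'duration_times_errors': 25984

25984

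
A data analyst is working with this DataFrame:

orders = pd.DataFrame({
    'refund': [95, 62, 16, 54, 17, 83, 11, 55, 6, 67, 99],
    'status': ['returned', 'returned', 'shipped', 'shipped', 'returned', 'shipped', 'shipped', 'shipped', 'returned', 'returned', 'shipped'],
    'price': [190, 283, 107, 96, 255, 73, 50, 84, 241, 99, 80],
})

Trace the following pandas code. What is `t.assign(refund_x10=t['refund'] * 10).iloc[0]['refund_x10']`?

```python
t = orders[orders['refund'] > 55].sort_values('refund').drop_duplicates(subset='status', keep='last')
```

950

filter rows where refund > 55:
    refund    status  price
0       95  returned    190
1       62  returned    283
5       83   shipped     73
9       67  returned     99
10      99   shipped     80
sort by refund:
    refund    status  price
1       62  returned    283
9       67  returned     99
5       83   shipped     73
0       95  returned    190
10      99   shipped     80
drop duplicate status (keep=last):
    refund    status  price
0       95  returned    190
10      99   shipped     80
add column refund_x10 = t['refund'] * 10:
    refund    status  price  refund_x10
0       95  returned    190         950
10      99   shipped     80         990
The value at position 0, column 'refund_x10' is 950.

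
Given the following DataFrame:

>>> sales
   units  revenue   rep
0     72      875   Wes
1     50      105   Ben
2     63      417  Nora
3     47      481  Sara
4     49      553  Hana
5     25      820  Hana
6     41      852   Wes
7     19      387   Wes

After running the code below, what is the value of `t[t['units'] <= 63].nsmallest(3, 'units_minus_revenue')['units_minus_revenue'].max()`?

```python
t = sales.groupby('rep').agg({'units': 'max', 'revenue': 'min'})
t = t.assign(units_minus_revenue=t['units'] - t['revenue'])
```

group by rep: max(units), min(revenue):
      units  revenue
rep                 
Ben      50      105
Hana     49      553
Nora     63      417
Sara     47      481
Wes      72      387
add column units_minus_revenue = t['units'] - t['revenue']:
      units  revenue  units_minus_revenue
rep                                      
Ben      50      105                  -55
Hana     49      553                 -504
Nora     63      417                 -354
Sara     47      481                 -434
Wes      72      387                 -315
filter rows where units <= 63:
      units  revenue  units_minus_revenue
rep                                      
Ben      50      105                  -55
Hana     49      553                 -504
Nora     63      417                 -354
Sara     47      481                 -434
take 3 rows with smallest units_minus_revenue:
      units  revenue  units_minus_revenue
rep                                      
Hana     49      553                 -504
Sara     47      481                 -434
Nora     63      417                 -354

-354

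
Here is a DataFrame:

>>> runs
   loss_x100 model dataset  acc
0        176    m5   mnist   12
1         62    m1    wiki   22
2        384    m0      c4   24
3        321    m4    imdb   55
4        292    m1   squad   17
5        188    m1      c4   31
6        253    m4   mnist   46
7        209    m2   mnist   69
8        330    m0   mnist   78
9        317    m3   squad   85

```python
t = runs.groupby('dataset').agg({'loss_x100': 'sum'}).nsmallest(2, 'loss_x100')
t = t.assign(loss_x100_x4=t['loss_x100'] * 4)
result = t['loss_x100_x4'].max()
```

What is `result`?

group by dataset, sum of loss_x100:
         loss_x100
dataset           
c4             572
imdb           321
mnist          968
squad          609
wiki            62
take 2 rows with smallest loss_x100:
         loss_x100
dataset           
wiki            62
imdb           321
add column loss_x100_x4 = t['loss_x100'] * 4:
         loss_x100  loss_x100_x4
dataset                         
wiki            62           248
imdb           321          1284
Taking the max of column 'loss_x100_x4' gives 1284.

1284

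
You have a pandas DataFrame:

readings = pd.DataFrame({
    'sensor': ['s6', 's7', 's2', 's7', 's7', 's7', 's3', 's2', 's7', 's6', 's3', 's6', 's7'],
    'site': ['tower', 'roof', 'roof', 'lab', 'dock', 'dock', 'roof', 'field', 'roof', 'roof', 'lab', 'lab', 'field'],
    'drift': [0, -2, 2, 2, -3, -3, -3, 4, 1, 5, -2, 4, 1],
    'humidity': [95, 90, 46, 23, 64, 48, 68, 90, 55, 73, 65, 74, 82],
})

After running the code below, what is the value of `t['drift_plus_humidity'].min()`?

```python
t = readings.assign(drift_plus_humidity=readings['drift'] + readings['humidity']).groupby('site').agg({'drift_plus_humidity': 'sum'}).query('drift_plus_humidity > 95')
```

add column drift_plus_humidity = readings['drift'] + readings['humidity']:
   sensor   site  drift  humidity  drift_plus_humidity
0      s6  tower      0        95                   95
1      s7   roof     -2        90                   88
2      s2   roof      2        46                   48
3      s7    lab      2        23                   25
4      s7   dock     -3        64                   61
5      s7   dock     -3        48                   45
6      s3   roof     -3        68                   65
7      s2  field      4        90                   94
8      s7   roof      1        55                   56
9      s6   roof      5        73                   78
10     s3    lab     -2        65                   63
11     s6    lab      4        74                   78
12     s7  field      1        82                   83
group by site, sum of drift_plus_humidity:
       drift_plus_humidity
site                      
dock                   106
field                  177
lab                    166
roof                   335
tower                   95
filter rows where drift_plus_humidity > 95:
       drift_plus_humidity
site                      
dock                   106
field                  177
lab                    166
roof                   335
min of column 'drift_plus_humidity' → 106

106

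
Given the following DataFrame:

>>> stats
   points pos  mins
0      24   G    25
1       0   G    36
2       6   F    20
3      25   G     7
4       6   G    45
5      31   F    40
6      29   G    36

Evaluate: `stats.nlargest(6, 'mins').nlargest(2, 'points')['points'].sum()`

take 6 rows with largest mins:
   points pos  mins
4       6   G    45
5      31   F    40
1       0   G    36
6      29   G    36
0      24   G    25
2       6   F    20
take 2 rows with largest points:
   points pos  mins
5      31   F    40
6      29   G    36
Then the sum of column 'points': 60

60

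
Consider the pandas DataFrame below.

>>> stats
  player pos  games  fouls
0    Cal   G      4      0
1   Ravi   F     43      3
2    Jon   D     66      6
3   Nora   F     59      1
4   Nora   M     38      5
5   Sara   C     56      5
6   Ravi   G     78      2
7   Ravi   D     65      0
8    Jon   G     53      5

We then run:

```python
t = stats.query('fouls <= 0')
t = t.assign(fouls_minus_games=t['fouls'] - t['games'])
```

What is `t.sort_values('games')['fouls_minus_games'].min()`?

filter rows where fouls <= 0:
  player pos  games  fouls
0    Cal   G      4      0
7   Ravi   D     65      0
add column fouls_minus_games = t['fouls'] - t['games']:
  player pos  games  fouls  fouls_minus_games
0    Cal   G      4      0                 -4
7   Ravi   D     65      0                -65
sort by games:
  player pos  games  fouls  fouls_minus_games
0    Cal   G      4      0                 -4
7   Ravi   D     65      0                -65
So min() = -65.

-65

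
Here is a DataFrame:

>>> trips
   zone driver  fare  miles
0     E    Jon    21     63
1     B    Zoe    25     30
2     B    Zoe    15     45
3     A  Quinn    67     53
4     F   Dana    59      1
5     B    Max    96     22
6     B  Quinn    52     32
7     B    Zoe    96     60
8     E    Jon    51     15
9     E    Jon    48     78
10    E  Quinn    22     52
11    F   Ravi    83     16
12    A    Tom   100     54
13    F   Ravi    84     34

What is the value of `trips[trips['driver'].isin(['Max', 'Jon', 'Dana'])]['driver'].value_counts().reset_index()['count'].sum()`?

filter rows where driver in ['Max', 'Jon', 'Dana']:
  zone driver  fare  miles
0    E    Jon    21     63
4    F   Dana    59      1
5    B    Max    96     22
8    E    Jon    51     15
9    E    Jon    48     78
value_counts of driver:
driver
Jon     3
Dana    1
Max     1
Name: count, dtype: int64
reset_index():
  driver  count
0    Jon      3
1   Dana      1
2    Max      1
Reading off the sum of column 'count', we get 5.

5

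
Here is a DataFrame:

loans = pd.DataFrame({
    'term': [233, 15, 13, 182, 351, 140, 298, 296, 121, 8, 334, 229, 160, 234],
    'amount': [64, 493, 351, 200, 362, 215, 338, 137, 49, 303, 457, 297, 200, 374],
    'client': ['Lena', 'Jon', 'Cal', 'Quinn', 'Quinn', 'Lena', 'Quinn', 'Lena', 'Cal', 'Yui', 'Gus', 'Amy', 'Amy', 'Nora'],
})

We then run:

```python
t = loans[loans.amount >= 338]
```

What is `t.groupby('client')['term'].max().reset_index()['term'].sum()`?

filter rows where amount >= 338:
    term  amount client
1     15     493    Jon
2     13     351    Cal
4    351     362  Quinn
6    298     338  Quinn
10   334     457    Gus
13   234     374   Nora
group by client, max of term:
client
Cal       13
Gus      334
Jon       15
Nora     234
Quinn    351
Name: term, dtype: int64
reset_index():
  client  term
0    Cal    13
1    Gus   334
2    Jon    15
3   Nora   234
4  Quinn   351
Then the sum of column 'term': 947

947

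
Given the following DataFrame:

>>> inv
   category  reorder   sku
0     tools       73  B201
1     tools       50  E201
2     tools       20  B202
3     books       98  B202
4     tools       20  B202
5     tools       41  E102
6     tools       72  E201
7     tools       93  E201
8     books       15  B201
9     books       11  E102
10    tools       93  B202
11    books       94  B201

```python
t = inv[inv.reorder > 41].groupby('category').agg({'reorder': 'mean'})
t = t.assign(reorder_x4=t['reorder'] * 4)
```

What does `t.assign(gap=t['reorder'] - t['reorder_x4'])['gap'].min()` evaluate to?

filter rows where reorder > 41:
   category  reorder   sku
0     tools       73  B201
1     tools       50  E201
3     books       98  B202
6     tools       72  E201
7     tools       93  E201
10    tools       93  B202
11    books       94  B201
group by category, mean of reorder:
          reorder
category         
books        96.0
tools        76.2
add column reorder_x4 = t['reorder'] * 4:
          reorder  reorder_x4
category                     
books        96.0       384.0
tools        76.2       304.8
add column gap = t['reorder'] - t['reorder_x4']:
          reorder  reorder_x4    gap
category                            
books        96.0       384.0 -288.0
tools        76.2       304.8 -228.6

-288.0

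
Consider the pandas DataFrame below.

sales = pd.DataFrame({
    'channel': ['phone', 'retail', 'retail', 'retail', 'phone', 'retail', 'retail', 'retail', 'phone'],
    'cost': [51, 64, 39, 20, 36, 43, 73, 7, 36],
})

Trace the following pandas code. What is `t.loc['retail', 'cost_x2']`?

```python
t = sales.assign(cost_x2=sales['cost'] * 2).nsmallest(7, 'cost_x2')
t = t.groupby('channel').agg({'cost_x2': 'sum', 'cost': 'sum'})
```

218

add column cost_x2 = sales['cost'] * 2:
  channel  cost  cost_x2
0   phone    51      102
1  retail    64      128
2  retail    39       78
3  retail    20       40
4   phone    36       72
5  retail    43       86
6  retail    73      146
7  retail     7       14
8   phone    36       72
take 7 rows with smallest cost_x2:
  channel  cost  cost_x2
7  retail     7       14
3  retail    20       40
4   phone    36       72
8   phone    36       72
2  retail    39       78
5  retail    43       86
0   phone    51      102
group by channel: sum(cost_x2), sum(cost):
         cost_x2  cost
channel               
phone        246   123
retail       218   109
Finally, value at row 'retail', column 'cost_x2' = 218.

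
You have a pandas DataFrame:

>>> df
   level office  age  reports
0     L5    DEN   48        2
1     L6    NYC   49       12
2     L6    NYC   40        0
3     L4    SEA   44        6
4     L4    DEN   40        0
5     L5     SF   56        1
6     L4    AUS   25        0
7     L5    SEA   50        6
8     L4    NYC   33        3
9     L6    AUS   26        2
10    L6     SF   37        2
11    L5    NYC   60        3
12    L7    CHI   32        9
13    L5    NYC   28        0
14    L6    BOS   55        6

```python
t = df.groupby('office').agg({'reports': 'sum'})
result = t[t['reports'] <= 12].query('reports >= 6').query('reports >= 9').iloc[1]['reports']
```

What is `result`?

12

group by office, sum of reports:
        reports
office         
AUS           2
BOS           6
CHI           9
DEN           2
NYC          18
SEA          12
SF            3
filter rows where reports <= 12:
        reports
office         
AUS           2
BOS           6
CHI           9
DEN           2
SEA          12
SF            3
filter rows where reports >= 6:
        reports
office         
BOS           6
CHI           9
SEA          12
filter rows where reports >= 9:
        reports
office         
CHI           9
SEA          12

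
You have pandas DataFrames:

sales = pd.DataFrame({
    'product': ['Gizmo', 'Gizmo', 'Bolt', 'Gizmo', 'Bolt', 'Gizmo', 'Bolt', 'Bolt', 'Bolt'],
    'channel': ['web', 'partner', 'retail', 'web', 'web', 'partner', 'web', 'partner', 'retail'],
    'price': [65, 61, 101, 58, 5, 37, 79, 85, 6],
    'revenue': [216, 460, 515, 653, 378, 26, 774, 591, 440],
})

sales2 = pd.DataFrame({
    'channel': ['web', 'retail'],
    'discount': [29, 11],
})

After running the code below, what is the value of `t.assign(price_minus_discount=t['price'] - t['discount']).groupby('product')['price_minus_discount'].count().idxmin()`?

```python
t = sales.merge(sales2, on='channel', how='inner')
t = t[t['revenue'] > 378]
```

Gizmo

merge on 'channel' (how='inner') → 6 rows:
  product channel  price  revenue  discount
0   Gizmo     web     65      216        29
1    Bolt  retail    101      515        11
2   Gizmo     web     58      653        29
3    Bolt     web      5      378        29
4    Bolt     web     79      774        29
5    Bolt  retail      6      440        11
filter rows where revenue > 378:
  product channel  price  revenue  discount
1    Bolt  retail    101      515        11
2   Gizmo     web     58      653        29
4    Bolt     web     79      774        29
5    Bolt  retail      6      440        11
add column price_minus_discount = t['price'] - t['discount']:
  product channel  price  revenue  discount  price_minus_discount
1    Bolt  retail    101      515        11                    90
2   Gizmo     web     58      653        29                    29
4    Bolt     web     79      774        29                    50
5    Bolt  retail      6      440        11                    -5
group by product, count of price_minus_discount:
product
Bolt     3
Gizmo    1
Name: price_minus_discount, dtype: int64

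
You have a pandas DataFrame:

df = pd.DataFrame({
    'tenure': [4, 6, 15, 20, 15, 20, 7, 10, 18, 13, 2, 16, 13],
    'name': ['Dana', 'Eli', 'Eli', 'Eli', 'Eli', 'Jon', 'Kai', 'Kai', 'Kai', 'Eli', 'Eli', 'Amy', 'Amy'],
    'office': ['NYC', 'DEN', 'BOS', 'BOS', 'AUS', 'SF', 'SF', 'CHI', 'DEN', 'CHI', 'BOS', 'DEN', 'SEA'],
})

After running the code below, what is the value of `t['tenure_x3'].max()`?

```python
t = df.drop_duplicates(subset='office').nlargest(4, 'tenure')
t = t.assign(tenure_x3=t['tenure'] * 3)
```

60

drop duplicate office (keep=first):
    tenure  name office
0        4  Dana    NYC
1        6   Eli    DEN
2       15   Eli    BOS
4       15   Eli    AUS
5       20   Jon     SF
7       10   Kai    CHI
12      13   Amy    SEA
take 4 rows with largest tenure:
    tenure name office
5       20  Jon     SF
2       15  Eli    BOS
4       15  Eli    AUS
12      13  Amy    SEA
add column tenure_x3 = t['tenure'] * 3:
    tenure name office  tenure_x3
5       20  Jon     SF         60
2       15  Eli    BOS         45
4       15  Eli    AUS         45
12      13  Amy    SEA         39
max of column 'tenure_x3' → 60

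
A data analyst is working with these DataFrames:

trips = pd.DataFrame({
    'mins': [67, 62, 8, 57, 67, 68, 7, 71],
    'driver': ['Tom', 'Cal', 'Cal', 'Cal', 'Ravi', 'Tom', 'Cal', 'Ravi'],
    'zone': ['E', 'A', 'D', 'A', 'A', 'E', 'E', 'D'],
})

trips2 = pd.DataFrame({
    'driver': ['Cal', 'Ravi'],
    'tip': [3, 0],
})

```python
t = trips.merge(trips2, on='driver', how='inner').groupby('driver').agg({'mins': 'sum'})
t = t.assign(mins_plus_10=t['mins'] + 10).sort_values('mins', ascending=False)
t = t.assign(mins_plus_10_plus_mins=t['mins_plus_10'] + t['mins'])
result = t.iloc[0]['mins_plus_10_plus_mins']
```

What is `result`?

merge on 'driver' (how='inner') → 6 rows:
   mins driver zone  tip
0    62    Cal    A    3
1     8    Cal    D    3
2    57    Cal    A    3
3    67   Ravi    A    0
4     7    Cal    E    3
5    71   Ravi    D    0
group by driver, sum of mins:
        mins
driver      
Cal      134
Ravi     138
add column mins_plus_10 = t['mins'] + 10:
        mins  mins_plus_10
driver                    
Cal      134           144
Ravi     138           148
sort by mins descending:
        mins  mins_plus_10
driver                    
Ravi     138           148
Cal      134           144
add column mins_plus_10_plus_mins = t['mins_plus_10'] + t['mins']:
        mins  mins_plus_10  mins_plus_10_plus_mins
driver                                            
Ravi     138           148                     286
Cal      134           144                     278
Hence 286.

286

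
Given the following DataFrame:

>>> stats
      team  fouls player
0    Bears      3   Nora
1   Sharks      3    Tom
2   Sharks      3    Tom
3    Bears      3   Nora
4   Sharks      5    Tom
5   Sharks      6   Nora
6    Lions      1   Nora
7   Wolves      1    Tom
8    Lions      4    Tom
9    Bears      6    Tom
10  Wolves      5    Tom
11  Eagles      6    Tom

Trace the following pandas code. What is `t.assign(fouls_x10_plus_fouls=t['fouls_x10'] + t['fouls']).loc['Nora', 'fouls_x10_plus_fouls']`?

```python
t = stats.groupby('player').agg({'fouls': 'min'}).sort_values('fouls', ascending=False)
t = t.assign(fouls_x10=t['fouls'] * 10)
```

11

group by player, min of fouls:
        fouls
player       
Nora        1
Tom         1
sort by fouls descending:
        fouls
player       
Nora        1
Tom         1
add column fouls_x10 = t['fouls'] * 10:
        fouls  fouls_x10
player                  
Nora        1         10
Tom         1         10
add column fouls_x10_plus_fouls = t['fouls_x10'] + t['fouls']:
        fouls  fouls_x10  fouls_x10_plus_fouls
player                                        
Nora        1         10                    11
Tom         1         10                    11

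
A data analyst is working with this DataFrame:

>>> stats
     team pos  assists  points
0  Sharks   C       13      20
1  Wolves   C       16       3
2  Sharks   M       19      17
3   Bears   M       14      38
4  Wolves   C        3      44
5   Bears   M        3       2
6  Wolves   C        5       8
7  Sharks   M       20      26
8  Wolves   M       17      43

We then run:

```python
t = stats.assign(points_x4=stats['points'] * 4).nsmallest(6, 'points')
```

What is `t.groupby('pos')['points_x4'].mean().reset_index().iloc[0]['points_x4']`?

add column points_x4 = stats['points'] * 4:
     team pos  assists  points  points_x4
0  Sharks   C       13      20         80
1  Wolves   C       16       3         12
2  Sharks   M       19      17         68
3   Bears   M       14      38        152
4  Wolves   C        3      44        176
5   Bears   M        3       2          8
6  Wolves   C        5       8         32
7  Sharks   M       20      26        104
8  Wolves   M       17      43        172
take 6 rows with smallest points:
     team pos  assists  points  points_x4
5   Bears   M        3       2          8
1  Wolves   C       16       3         12
6  Wolves   C        5       8         32
2  Sharks   M       19      17         68
0  Sharks   C       13      20         80
7  Sharks   M       20      26        104
group by pos, mean of points_x4:
pos
C    41.333333
M    60.000000
Name: points_x4, dtype: float64
reset_index():
  pos  points_x4
0   C  41.333333
1   M  60.000000
Taking the value at position 0, column 'points_x4' gives 41.3333333333.

41.3333333333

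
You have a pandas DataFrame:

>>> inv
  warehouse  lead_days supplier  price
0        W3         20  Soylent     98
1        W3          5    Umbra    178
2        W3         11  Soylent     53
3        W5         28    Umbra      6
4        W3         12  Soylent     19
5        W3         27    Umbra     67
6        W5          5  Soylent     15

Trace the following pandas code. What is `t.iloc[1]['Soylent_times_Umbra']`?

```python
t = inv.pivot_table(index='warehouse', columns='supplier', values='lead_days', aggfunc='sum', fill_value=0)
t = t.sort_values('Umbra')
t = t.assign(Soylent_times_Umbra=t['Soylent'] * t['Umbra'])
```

pivot: rows=warehouse, cols=supplier, sum(lead_days):
supplier   Soylent  Umbra
warehouse                
W3              43     32
W5               5     28
sort by Umbra:
supplier   Soylent  Umbra
warehouse                
W5               5     28
W3              43     32
add column Soylent_times_Umbra = t['Soylent'] * t['Umbra']:
supplier   Soylent  Umbra  Soylent_times_Umbra
warehouse                                     
W5               5     28                  140
W3              43     32                 1376

1376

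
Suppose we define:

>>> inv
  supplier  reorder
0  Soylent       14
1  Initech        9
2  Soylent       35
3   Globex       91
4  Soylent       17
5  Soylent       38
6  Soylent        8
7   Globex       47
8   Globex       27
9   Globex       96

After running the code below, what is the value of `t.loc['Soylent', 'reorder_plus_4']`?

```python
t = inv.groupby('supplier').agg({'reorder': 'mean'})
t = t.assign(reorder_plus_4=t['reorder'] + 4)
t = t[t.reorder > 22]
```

group by supplier, mean of reorder:
          reorder
supplier         
Globex      65.25
Initech      9.00
Soylent     22.40
add column reorder_plus_4 = t['reorder'] + 4:
          reorder  reorder_plus_4
supplier                         
Globex      65.25           69.25
Initech      9.00           13.00
Soylent     22.40           26.40
filter rows where reorder > 22:
          reorder  reorder_plus_4
supplier                         
Globex      65.25           69.25
Soylent     22.40           26.40
value at row 'Soylent', column 'reorder_plus_4' → 26.4

26.4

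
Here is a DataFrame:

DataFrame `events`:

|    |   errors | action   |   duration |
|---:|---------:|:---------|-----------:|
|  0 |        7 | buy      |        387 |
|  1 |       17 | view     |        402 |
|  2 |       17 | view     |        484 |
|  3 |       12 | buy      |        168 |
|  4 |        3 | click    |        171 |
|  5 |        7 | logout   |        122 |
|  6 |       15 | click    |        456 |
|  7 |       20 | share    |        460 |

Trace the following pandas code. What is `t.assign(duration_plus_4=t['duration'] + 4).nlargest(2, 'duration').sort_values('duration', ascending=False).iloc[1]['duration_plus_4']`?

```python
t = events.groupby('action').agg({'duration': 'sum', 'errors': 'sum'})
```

631

group by action: sum(duration), sum(errors):
        duration  errors
action                  
buy          555      19
click        627      18
logout       122       7
share        460      20
view         886      34
add column duration_plus_4 = t['duration'] + 4:
        duration  errors  duration_plus_4
action                                   
buy          555      19              559
click        627      18              631
logout       122       7              126
share        460      20              464
view         886      34              890
take 2 rows with largest duration:
        duration  errors  duration_plus_4
action                                   
view         886      34              890
click        627      18              631
sort by duration descending:
        duration  errors  duration_plus_4
action                                   
view         886      34              890
click        627      18              631
Finally, value at position 1, column 'duration_plus_4' = 631.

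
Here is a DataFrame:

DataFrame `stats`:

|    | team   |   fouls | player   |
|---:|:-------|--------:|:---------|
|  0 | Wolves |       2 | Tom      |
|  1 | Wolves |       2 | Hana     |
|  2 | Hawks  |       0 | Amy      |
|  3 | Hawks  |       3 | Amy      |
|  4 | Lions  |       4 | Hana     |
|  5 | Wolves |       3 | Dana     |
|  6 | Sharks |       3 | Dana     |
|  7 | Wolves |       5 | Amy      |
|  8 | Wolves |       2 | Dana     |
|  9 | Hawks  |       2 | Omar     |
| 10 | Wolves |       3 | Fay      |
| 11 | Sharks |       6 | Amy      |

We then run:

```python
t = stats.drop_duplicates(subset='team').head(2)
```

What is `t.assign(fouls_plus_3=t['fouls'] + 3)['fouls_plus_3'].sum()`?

drop duplicate team (keep=first):
     team  fouls player
0  Wolves      2    Tom
2   Hawks      0    Amy
4   Lions      4   Hana
6  Sharks      3   Dana
take first 2 rows:
     team  fouls player
0  Wolves      2    Tom
2   Hawks      0    Amy
add column fouls_plus_3 = t['fouls'] + 3:
     team  fouls player  fouls_plus_3
0  Wolves      2    Tom             5
2   Hawks      0    Amy             3

8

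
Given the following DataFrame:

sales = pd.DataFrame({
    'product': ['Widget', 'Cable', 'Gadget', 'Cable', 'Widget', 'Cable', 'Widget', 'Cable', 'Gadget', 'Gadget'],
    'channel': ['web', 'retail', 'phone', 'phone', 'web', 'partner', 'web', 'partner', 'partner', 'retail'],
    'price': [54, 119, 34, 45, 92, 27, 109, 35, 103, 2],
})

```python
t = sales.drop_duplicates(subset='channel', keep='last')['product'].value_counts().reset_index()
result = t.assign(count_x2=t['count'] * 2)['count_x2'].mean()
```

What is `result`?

2.66666666667

drop duplicate channel (keep=last):
  product  channel  price
3   Cable    phone     45
6  Widget      web    109
8  Gadget  partner    103
9  Gadget   retail      2
value_counts of product:
product
Gadget    2
Cable     1
Widget    1
Name: count, dtype: int64
reset_index():
  product  count
0  Gadget      2
1   Cable      1
2  Widget      1
add column count_x2 = t['count'] * 2:
  product  count  count_x2
0  Gadget      2         4
1   Cable      1         2
2  Widget      1         2
Finally, mean of column 'count_x2' = 2.66666666667.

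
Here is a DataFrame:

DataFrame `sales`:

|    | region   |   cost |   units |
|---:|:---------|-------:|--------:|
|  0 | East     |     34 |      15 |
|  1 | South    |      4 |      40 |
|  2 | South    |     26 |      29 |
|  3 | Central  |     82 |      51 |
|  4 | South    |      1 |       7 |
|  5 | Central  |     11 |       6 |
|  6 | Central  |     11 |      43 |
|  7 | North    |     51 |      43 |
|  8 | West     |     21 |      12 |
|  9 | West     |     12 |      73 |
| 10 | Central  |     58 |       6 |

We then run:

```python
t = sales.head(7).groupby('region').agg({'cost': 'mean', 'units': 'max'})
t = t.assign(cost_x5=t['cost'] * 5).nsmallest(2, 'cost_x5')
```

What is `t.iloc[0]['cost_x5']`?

51.6666666667

take first 7 rows:
    region  cost  units
0     East    34     15
1    South     4     40
2    South    26     29
3  Central    82     51
4    South     1      7
5  Central    11      6
6  Central    11     43
group by region: mean(cost), max(units):
              cost  units
region                   
Central  34.666667     51
East     34.000000     15
South    10.333333     40
add column cost_x5 = t['cost'] * 5:
              cost  units     cost_x5
region                               
Central  34.666667     51  173.333333
East     34.000000     15  170.000000
South    10.333333     40   51.666667
take 2 rows with smallest cost_x5:
             cost  units     cost_x5
region                              
South   10.333333     40   51.666667
East    34.000000     15  170.000000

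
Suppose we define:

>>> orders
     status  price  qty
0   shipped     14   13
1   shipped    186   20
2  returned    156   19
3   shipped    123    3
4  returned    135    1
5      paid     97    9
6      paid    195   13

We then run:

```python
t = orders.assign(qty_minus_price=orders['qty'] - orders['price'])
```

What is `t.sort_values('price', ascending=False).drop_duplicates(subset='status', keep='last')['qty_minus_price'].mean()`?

add column qty_minus_price = orders['qty'] - orders['price']:
     status  price  qty  qty_minus_price
0   shipped     14   13               -1
1   shipped    186   20             -166
2  returned    156   19             -137
3   shipped    123    3             -120
4  returned    135    1             -134
5      paid     97    9              -88
6      paid    195   13             -182
sort by price descending:
     status  price  qty  qty_minus_price
6      paid    195   13             -182
1   shipped    186   20             -166
2  returned    156   19             -137
4  returned    135    1             -134
3   shipped    123    3             -120
5      paid     97    9              -88
0   shipped     14   13               -1
drop duplicate status (keep=last):
     status  price  qty  qty_minus_price
4  returned    135    1             -134
5      paid     97    9              -88
0   shipped     14   13               -1
Reading off the mean of column 'qty_minus_price', we get -74.3333333333.

-74.3333333333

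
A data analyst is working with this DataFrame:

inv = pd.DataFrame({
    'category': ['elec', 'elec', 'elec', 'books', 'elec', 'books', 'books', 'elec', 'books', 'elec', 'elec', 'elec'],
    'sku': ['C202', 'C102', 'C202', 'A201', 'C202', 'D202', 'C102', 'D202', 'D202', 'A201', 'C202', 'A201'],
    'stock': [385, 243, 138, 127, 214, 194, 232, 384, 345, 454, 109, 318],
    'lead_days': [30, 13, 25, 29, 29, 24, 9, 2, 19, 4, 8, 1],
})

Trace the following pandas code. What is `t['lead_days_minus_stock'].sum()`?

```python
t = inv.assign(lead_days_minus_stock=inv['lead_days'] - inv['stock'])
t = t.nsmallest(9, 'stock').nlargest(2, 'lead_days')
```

add column lead_days_minus_stock = inv['lead_days'] - inv['stock']:
   category   sku  stock  lead_days  lead_days_minus_stock
0      elec  C202    385         30                   -355
1      elec  C102    243         13                   -230
2      elec  C202    138         25                   -113
3     books  A201    127         29                    -98
4      elec  C202    214         29                   -185
5     books  D202    194         24                   -170
6     books  C102    232          9                   -223
7      elec  D202    384          2                   -382
8     books  D202    345         19                   -326
9      elec  A201    454          4                   -450
10     elec  C202    109          8                   -101
11     elec  A201    318          1                   -317
take 9 rows with smallest stock:
   category   sku  stock  lead_days  lead_days_minus_stock
10     elec  C202    109          8                   -101
3     books  A201    127         29                    -98
2      elec  C202    138         25                   -113
5     books  D202    194         24                   -170
4      elec  C202    214         29                   -185
6     books  C102    232          9                   -223
1      elec  C102    243         13                   -230
11     elec  A201    318          1                   -317
8     books  D202    345         19                   -326
take 2 rows with largest lead_days:
  category   sku  stock  lead_days  lead_days_minus_stock
3    books  A201    127         29                    -98
4     elec  C202    214         29                   -185
The sum of column 'lead_days_minus_stock' is -283.

-283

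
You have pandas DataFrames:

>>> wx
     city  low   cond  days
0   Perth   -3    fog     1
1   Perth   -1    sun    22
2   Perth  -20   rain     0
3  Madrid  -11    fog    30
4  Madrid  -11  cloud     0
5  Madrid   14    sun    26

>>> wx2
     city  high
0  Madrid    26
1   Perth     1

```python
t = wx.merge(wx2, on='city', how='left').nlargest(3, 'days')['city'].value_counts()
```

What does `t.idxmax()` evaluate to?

merge on 'city' (how='left') → 6 rows:
     city  low   cond  days  high
0   Perth   -3    fog     1     1
1   Perth   -1    sun    22     1
2   Perth  -20   rain     0     1
3  Madrid  -11    fog    30    26
4  Madrid  -11  cloud     0    26
5  Madrid   14    sun    26    26
take 3 rows with largest days:
     city  low cond  days  high
3  Madrid  -11  fog    30    26
5  Madrid   14  sun    26    26
1   Perth   -1  sun    22     1
value_counts of city:
city
Madrid    2
Perth     1
Name: count, dtype: int64
Taking the label with the largest value gives Madrid.

Madrid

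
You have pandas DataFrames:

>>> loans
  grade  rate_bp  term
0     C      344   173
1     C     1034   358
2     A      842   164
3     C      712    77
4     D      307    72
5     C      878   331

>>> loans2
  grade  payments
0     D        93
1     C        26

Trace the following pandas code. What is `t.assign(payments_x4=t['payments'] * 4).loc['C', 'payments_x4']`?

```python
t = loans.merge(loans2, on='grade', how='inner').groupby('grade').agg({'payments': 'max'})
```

merge on 'grade' (how='inner') → 5 rows:
  grade  rate_bp  term  payments
0     C      344   173        26
1     C     1034   358        26
2     C      712    77        26
3     D      307    72        93
4     C      878   331        26
group by grade, max of payments:
       payments
grade          
C            26
D            93
add column payments_x4 = t['payments'] * 4:
       payments  payments_x4
grade                       
C            26          104
D            93          372

104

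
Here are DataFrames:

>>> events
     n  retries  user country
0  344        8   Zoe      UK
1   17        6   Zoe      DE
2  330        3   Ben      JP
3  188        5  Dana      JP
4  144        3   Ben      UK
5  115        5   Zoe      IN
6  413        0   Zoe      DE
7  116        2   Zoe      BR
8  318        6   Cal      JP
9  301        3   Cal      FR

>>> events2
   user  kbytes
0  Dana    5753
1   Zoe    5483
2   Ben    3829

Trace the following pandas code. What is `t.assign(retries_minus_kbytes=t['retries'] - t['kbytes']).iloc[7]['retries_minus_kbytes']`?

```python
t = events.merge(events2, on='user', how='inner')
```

merge on 'user' (how='inner') → 8 rows:
     n  retries  user country  kbytes
0  344        8   Zoe      UK    5483
1   17        6   Zoe      DE    5483
2  330        3   Ben      JP    3829
3  188        5  Dana      JP    5753
4  144        3   Ben      UK    3829
5  115        5   Zoe      IN    5483
6  413        0   Zoe      DE    5483
7  116        2   Zoe      BR    5483
add column retries_minus_kbytes = t['retries'] - t['kbytes']:
     n  retries  user country  kbytes  retries_minus_kbytes
0  344        8   Zoe      UK    5483                 -5475
1   17        6   Zoe      DE    5483                 -5477
2  330        3   Ben      JP    3829                 -3826
3  188        5  Dana      JP    5753                 -5748
4  144        3   Ben      UK    3829                 -3826
5  115        5   Zoe      IN    5483                 -5478
6  413        0   Zoe      DE    5483                 -5483
7  116        2   Zoe      BR    5483                 -5481
Finally, value at position 7, column 'retries_minus_kbytes' = -5481.

-5481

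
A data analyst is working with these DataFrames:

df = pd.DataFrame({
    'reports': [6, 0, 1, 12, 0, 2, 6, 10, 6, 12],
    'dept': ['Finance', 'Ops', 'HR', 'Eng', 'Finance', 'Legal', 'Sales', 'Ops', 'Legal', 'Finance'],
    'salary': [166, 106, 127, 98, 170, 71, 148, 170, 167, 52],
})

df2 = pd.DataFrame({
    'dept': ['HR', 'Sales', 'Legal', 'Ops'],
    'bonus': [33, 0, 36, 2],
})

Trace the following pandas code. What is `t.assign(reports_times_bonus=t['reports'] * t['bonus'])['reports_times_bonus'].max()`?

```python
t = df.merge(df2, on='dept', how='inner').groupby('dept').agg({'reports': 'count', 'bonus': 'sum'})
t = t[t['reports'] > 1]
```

merge on 'dept' (how='inner') → 6 rows:
   reports   dept  salary  bonus
0        0    Ops     106      2
1        1     HR     127     33
2        2  Legal      71     36
3        6  Sales     148      0
4       10    Ops     170      2
5        6  Legal     167     36
group by dept: count(reports), sum(bonus):
       reports  bonus
dept                 
HR           1     33
Legal        2     72
Ops          2      4
Sales        1      0
filter rows where reports > 1:
       reports  bonus
dept                 
Legal        2     72
Ops          2      4
add column reports_times_bonus = t['reports'] * t['bonus']:
       reports  bonus  reports_times_bonus
dept                                      
Legal        2     72                  144
Ops          2      4                    8
max of column 'reports_times_bonus' → 144

144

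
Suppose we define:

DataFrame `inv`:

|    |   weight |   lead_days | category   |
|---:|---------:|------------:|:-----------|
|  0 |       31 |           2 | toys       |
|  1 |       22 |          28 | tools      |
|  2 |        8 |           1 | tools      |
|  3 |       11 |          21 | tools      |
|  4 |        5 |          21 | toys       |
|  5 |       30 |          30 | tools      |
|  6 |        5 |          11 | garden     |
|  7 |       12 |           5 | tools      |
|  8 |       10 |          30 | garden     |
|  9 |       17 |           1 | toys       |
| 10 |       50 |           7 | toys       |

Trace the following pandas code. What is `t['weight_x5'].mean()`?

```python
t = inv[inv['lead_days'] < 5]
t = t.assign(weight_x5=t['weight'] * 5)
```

93.3333333333

filter rows where lead_days < 5:
   weight  lead_days category
0      31          2     toys
2       8          1    tools
9      17          1     toys
add column weight_x5 = t['weight'] * 5:
   weight  lead_days category  weight_x5
0      31          2     toys        155
2       8          1    tools         40
9      17          1     toys         85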